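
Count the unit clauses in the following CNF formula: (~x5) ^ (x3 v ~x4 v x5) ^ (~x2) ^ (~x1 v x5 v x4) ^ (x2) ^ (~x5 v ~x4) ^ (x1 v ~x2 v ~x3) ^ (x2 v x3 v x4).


A unit clause contains exactly one literal.
Unit clauses found: (~x5), (~x2), (x2).
Count = 3.

3


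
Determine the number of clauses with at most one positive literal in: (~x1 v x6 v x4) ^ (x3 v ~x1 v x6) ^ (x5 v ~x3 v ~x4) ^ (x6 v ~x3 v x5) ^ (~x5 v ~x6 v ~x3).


A Horn clause has at most one positive literal.
Clause 1: 2 positive lit(s) -> not Horn
Clause 2: 2 positive lit(s) -> not Horn
Clause 3: 1 positive lit(s) -> Horn
Clause 4: 2 positive lit(s) -> not Horn
Clause 5: 0 positive lit(s) -> Horn
Total Horn clauses = 2.

2


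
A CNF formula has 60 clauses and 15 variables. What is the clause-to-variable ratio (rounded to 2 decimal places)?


Clause-to-variable ratio = clauses / variables.
60 / 15 = 4.0.

4.0


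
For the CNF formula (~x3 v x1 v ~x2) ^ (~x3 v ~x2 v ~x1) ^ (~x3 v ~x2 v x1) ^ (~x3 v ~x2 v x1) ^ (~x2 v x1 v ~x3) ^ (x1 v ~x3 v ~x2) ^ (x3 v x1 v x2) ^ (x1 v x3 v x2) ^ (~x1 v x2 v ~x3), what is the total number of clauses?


Each group enclosed in parentheses joined by ^ is one clause.
Counting the conjuncts: 9 clauses.

9


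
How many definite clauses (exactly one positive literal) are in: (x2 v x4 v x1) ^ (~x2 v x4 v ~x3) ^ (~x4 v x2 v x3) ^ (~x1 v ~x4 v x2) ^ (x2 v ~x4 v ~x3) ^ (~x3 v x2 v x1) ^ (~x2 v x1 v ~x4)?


A definite clause has exactly one positive literal.
Clause 1: 3 positive -> not definite
Clause 2: 1 positive -> definite
Clause 3: 2 positive -> not definite
Clause 4: 1 positive -> definite
Clause 5: 1 positive -> definite
Clause 6: 2 positive -> not definite
Clause 7: 1 positive -> definite
Definite clause count = 4.

4


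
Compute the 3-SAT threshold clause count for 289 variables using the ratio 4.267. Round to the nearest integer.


The 3-SAT phase transition occurs at approximately 4.267 clauses per variable.
m = 4.267 * 289 = 1233.163.
Rounded to nearest integer: 1233.

1233


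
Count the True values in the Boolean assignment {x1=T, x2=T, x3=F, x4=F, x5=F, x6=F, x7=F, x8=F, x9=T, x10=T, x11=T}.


The weight is the number of variables assigned True.
True variables: x1, x2, x9, x10, x11.
Weight = 5.

5


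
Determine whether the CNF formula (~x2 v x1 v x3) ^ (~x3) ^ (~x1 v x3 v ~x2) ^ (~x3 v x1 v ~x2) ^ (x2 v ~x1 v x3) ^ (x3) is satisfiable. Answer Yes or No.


Check all 8 possible truth assignments.
Number of satisfying assignments found: 0.
The formula is unsatisfiable.

No


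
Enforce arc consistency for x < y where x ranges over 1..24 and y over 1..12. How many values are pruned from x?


For the constraint x < y, x needs a supporting value in y's domain.
x can be at most 11 (one less than y's maximum).
Valid x values from domain: 11 out of 24.
Pruned = 24 - 11 = 13.

13


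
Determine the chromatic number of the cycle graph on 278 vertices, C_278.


A cycle on an even number of vertices is bipartite: alternate two colors around the cycle.
Since 278 is even, two colors suffice, and at least two are needed because the graph has edges.
Chromatic number = 2.

2


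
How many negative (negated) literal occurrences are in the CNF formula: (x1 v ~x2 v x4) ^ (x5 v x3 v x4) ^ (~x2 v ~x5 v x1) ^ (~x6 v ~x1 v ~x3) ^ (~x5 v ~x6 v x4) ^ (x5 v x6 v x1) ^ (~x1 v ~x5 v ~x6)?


Scan each clause for negated literals.
Clause 1: 1 negative; Clause 2: 0 negative; Clause 3: 2 negative; Clause 4: 3 negative; Clause 5: 2 negative; Clause 6: 0 negative; Clause 7: 3 negative.
Total negative literal occurrences = 11.

11


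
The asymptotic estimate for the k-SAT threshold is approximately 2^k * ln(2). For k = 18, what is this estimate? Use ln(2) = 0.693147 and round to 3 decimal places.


Using the asymptotic formula: threshold ~ 2^k * ln(2).
2^18 = 262144.
262144 * 0.693147 = 181704.327.

181704.327


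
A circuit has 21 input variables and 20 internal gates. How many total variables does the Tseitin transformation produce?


The Tseitin transformation introduces one auxiliary variable per gate.
Total variables = inputs + gates = 21 + 20 = 41.

41


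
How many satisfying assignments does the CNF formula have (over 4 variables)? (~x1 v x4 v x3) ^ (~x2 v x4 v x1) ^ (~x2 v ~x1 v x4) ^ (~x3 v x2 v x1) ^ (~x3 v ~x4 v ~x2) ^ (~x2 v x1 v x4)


Enumerate all 16 truth assignments over 4 variables.
Test each against every clause.
Satisfying assignments found: 7.

7


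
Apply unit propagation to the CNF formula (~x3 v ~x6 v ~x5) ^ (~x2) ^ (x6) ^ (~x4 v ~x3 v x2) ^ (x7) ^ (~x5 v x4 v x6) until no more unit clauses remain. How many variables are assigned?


Unit propagation repeatedly assigns the literal in any unit clause, then simplifies.
Assignments in order: x2 = F, x6 = T, x7 = T.
No further unit clauses remain.
Total variables assigned = 3.

3


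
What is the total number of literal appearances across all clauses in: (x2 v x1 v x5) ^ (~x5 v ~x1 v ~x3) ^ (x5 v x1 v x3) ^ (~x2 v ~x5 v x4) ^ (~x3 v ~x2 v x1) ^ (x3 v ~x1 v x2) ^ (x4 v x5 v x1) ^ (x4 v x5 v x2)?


Clause lengths: 3, 3, 3, 3, 3, 3, 3, 3.
Sum = 3 + 3 + 3 + 3 + 3 + 3 + 3 + 3 = 24.

24


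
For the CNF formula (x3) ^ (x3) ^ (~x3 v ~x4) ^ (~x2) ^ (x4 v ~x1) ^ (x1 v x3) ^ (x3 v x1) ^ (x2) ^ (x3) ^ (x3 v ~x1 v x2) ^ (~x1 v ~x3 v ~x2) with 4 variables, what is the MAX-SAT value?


Enumerate all 16 truth assignments.
For each, count how many of the 11 clauses are satisfied.
The formula is not fully satisfiable, so the maximum is below 11.
Maximum simultaneously satisfiable clauses = 10.

10


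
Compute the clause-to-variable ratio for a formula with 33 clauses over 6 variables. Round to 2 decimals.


Clause-to-variable ratio = clauses / variables.
33 / 6 = 5.5.

5.5


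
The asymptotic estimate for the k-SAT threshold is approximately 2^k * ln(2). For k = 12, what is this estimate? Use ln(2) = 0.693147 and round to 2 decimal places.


Using the asymptotic formula: threshold ~ 2^k * ln(2).
2^12 = 4096.
4096 * 0.693147 = 2839.13.

2839.13


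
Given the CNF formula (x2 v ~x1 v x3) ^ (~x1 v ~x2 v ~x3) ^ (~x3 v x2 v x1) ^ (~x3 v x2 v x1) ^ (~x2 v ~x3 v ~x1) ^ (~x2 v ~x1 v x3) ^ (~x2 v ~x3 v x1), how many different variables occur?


Identify each distinct variable in the formula.
Variables found: x1, x2, x3.
Total distinct variables = 3.

3


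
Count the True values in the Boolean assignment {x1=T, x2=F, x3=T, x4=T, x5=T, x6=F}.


The weight is the number of variables assigned True.
True variables: x1, x3, x4, x5.
Weight = 4.

4


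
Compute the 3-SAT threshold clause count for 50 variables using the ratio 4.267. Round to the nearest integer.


The 3-SAT phase transition occurs at approximately 4.267 clauses per variable.
m = 4.267 * 50 = 213.35.
Rounded to nearest integer: 213.

213


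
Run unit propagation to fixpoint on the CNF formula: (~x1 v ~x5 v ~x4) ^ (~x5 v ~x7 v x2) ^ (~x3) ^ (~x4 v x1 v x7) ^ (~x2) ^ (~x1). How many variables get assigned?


Unit propagation repeatedly assigns the literal in any unit clause, then simplifies.
Assignments in order: x3 = F, x2 = F, x1 = F.
No further unit clauses remain.
Total variables assigned = 3.

3


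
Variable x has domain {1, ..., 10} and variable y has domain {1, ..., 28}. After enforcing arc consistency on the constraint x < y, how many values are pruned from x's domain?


For the constraint x < y, x needs a supporting value in y's domain.
x can be at most 27 (one less than y's maximum).
Valid x values from domain: 10 out of 10.
Pruned = 10 - 10 = 0.

0


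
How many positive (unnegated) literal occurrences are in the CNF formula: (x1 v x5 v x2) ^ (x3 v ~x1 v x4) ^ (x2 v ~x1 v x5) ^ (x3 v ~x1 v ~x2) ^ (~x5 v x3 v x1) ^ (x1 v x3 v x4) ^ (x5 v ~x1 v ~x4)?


Scan each clause for unnegated literals.
Clause 1: 3 positive; Clause 2: 2 positive; Clause 3: 2 positive; Clause 4: 1 positive; Clause 5: 2 positive; Clause 6: 3 positive; Clause 7: 1 positive.
Total positive literal occurrences = 14.

14


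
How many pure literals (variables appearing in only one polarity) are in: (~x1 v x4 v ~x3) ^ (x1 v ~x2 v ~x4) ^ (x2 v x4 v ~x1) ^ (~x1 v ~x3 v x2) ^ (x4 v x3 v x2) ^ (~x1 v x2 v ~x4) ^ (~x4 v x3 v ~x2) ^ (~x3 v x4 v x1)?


A pure literal appears in only one polarity across all clauses.
No pure literals found.
Count = 0.

0


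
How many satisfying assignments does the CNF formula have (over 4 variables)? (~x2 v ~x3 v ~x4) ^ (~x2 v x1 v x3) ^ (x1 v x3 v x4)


Enumerate all 16 truth assignments over 4 variables.
Test each against every clause.
Satisfying assignments found: 11.

11


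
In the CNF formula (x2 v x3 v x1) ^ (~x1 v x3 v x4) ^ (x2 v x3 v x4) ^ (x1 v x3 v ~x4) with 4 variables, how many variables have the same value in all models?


Find all satisfying assignments: 11 model(s).
Check which variables have the same value in every model.
No variable is fixed across all models.
Backbone size = 0.

0


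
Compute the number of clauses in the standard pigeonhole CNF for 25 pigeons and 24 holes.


The PHP encoding has two parts:
1) At-least-one-hole clauses: 25 (one per pigeon, each with 24 literals).
2) At-most-one-pigeon-per-hole clauses: 24 holes * C(25,2) = 24 * 300 = 7200.
Total clauses = 25 + 7200 = 7225.

7225


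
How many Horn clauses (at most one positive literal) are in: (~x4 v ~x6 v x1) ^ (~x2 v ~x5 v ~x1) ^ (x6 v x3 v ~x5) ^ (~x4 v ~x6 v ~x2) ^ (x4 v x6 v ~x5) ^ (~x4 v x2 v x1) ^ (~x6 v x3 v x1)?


A Horn clause has at most one positive literal.
Clause 1: 1 positive lit(s) -> Horn
Clause 2: 0 positive lit(s) -> Horn
Clause 3: 2 positive lit(s) -> not Horn
Clause 4: 0 positive lit(s) -> Horn
Clause 5: 2 positive lit(s) -> not Horn
Clause 6: 2 positive lit(s) -> not Horn
Clause 7: 2 positive lit(s) -> not Horn
Total Horn clauses = 3.

3


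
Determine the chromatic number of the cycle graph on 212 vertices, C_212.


A cycle on an even number of vertices is bipartite: alternate two colors around the cycle.
Since 212 is even, two colors suffice, and at least two are needed because the graph has edges.
Chromatic number = 2.

2


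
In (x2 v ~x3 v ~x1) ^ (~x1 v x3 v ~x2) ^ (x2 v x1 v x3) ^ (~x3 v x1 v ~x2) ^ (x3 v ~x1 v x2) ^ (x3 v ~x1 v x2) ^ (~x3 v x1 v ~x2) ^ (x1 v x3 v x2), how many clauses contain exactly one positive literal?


A definite clause has exactly one positive literal.
Clause 1: 1 positive -> definite
Clause 2: 1 positive -> definite
Clause 3: 3 positive -> not definite
Clause 4: 1 positive -> definite
Clause 5: 2 positive -> not definite
Clause 6: 2 positive -> not definite
Clause 7: 1 positive -> definite
Clause 8: 3 positive -> not definite
Definite clause count = 4.

4


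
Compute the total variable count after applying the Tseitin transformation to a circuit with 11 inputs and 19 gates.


The Tseitin transformation introduces one auxiliary variable per gate.
Total variables = inputs + gates = 11 + 19 = 30.

30


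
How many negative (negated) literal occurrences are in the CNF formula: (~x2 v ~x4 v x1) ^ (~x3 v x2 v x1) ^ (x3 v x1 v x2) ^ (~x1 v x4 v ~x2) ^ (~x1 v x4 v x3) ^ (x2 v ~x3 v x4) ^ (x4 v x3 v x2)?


Scan each clause for negated literals.
Clause 1: 2 negative; Clause 2: 1 negative; Clause 3: 0 negative; Clause 4: 2 negative; Clause 5: 1 negative; Clause 6: 1 negative; Clause 7: 0 negative.
Total negative literal occurrences = 7.

7


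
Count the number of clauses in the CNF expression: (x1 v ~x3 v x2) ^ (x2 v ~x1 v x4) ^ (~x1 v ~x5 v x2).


Each group enclosed in parentheses joined by ^ is one clause.
Counting the conjuncts: 3 clauses.

3


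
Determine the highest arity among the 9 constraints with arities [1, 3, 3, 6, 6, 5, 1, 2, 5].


The arities are: 1, 3, 3, 6, 6, 5, 1, 2, 5.
Scan for the maximum value.
Maximum arity = 6.

6


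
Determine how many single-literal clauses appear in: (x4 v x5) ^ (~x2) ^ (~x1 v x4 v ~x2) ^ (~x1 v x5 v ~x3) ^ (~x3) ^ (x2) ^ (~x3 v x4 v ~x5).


A unit clause contains exactly one literal.
Unit clauses found: (~x2), (~x3), (x2).
Count = 3.

3


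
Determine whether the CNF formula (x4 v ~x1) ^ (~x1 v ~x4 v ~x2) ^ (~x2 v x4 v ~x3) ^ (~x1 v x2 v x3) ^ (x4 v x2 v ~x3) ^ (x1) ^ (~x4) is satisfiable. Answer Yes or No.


Check all 16 possible truth assignments.
Number of satisfying assignments found: 0.
The formula is unsatisfiable.

No


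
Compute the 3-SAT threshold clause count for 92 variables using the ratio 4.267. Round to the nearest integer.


The 3-SAT phase transition occurs at approximately 4.267 clauses per variable.
m = 4.267 * 92 = 392.564.
Rounded to nearest integer: 393.

393


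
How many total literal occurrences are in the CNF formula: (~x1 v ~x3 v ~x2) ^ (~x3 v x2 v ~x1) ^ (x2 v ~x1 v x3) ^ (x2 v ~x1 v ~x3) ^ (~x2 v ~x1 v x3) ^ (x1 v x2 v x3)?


Clause lengths: 3, 3, 3, 3, 3, 3.
Sum = 3 + 3 + 3 + 3 + 3 + 3 = 18.

18


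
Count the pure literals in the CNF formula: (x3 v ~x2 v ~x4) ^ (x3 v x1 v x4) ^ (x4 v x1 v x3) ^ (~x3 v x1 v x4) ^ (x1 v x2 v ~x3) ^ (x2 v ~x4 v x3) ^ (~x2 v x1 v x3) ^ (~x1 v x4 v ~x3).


A pure literal appears in only one polarity across all clauses.
No pure literals found.
Count = 0.

0


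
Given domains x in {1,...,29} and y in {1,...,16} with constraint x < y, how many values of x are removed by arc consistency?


For the constraint x < y, x needs a supporting value in y's domain.
x can be at most 15 (one less than y's maximum).
Valid x values from domain: 15 out of 29.
Pruned = 29 - 15 = 14.

14


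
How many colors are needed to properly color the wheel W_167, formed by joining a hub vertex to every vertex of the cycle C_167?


W_167 consists of the cycle C_167 together with a hub vertex adjacent to every cycle vertex.
The cycle C_167 needs 3 colors (odd cycle -> 3).
The hub is adjacent to every cycle vertex, so it must receive a new color distinct from all of them.
Chromatic number = 3 + 1 = 4.

4


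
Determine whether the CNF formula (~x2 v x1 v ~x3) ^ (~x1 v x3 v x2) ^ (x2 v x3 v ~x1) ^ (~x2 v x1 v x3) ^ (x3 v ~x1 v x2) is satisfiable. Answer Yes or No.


Check all 8 possible truth assignments.
Number of satisfying assignments found: 5.
The formula is satisfiable.

Yes


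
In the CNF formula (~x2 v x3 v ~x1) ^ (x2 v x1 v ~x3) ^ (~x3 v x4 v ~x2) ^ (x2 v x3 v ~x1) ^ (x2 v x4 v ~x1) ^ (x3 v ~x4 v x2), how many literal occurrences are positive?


Scan each clause for unnegated literals.
Clause 1: 1 positive; Clause 2: 2 positive; Clause 3: 1 positive; Clause 4: 2 positive; Clause 5: 2 positive; Clause 6: 2 positive.
Total positive literal occurrences = 10.

10


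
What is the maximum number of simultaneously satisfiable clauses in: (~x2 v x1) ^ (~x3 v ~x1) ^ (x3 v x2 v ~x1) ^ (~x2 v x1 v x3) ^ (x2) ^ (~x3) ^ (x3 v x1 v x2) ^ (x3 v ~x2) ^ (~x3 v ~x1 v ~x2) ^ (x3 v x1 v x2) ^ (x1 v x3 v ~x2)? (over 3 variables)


Enumerate all 8 truth assignments.
For each, count how many of the 11 clauses are satisfied.
The formula is not fully satisfiable, so the maximum is below 11.
Maximum simultaneously satisfiable clauses = 10.

10


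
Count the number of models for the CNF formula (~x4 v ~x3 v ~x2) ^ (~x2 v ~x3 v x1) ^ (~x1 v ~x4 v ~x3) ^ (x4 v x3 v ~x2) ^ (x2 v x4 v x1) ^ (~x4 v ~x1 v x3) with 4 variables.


Enumerate all 16 truth assignments over 4 variables.
Test each against every clause.
Satisfying assignments found: 6.

6


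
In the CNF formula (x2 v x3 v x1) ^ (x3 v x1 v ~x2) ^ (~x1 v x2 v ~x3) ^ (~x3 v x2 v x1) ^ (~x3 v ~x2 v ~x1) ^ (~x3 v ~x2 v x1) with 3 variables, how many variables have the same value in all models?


Find all satisfying assignments: 2 model(s).
Check which variables have the same value in every model.
Fixed variables: x1=T, x3=F.
Backbone size = 2.

2


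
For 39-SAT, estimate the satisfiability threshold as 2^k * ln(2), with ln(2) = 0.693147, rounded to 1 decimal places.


Using the asymptotic formula: threshold ~ 2^k * ln(2).
2^39 = 549755813888.
549755813888 * 0.693147 = 381061593129.0.

381061593129.0


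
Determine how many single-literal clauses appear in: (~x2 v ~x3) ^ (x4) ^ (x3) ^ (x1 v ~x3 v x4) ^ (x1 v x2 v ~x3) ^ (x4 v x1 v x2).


A unit clause contains exactly one literal.
Unit clauses found: (x4), (x3).
Count = 2.

2


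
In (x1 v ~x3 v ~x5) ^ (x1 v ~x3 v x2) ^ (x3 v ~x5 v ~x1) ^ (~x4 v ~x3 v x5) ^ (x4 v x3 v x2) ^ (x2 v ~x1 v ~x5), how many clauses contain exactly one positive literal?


A definite clause has exactly one positive literal.
Clause 1: 1 positive -> definite
Clause 2: 2 positive -> not definite
Clause 3: 1 positive -> definite
Clause 4: 1 positive -> definite
Clause 5: 3 positive -> not definite
Clause 6: 1 positive -> definite
Definite clause count = 4.

4


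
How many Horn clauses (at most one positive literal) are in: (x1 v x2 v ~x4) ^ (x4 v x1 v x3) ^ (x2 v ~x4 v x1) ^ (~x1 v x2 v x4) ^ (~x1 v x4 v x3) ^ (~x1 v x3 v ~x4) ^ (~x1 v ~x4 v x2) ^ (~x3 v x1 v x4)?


A Horn clause has at most one positive literal.
Clause 1: 2 positive lit(s) -> not Horn
Clause 2: 3 positive lit(s) -> not Horn
Clause 3: 2 positive lit(s) -> not Horn
Clause 4: 2 positive lit(s) -> not Horn
Clause 5: 2 positive lit(s) -> not Horn
Clause 6: 1 positive lit(s) -> Horn
Clause 7: 1 positive lit(s) -> Horn
Clause 8: 2 positive lit(s) -> not Horn
Total Horn clauses = 2.

2


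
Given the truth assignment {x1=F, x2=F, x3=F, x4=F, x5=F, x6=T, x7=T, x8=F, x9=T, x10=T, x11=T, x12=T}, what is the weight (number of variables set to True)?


The weight is the number of variables assigned True.
True variables: x6, x7, x9, x10, x11, x12.
Weight = 6.

6


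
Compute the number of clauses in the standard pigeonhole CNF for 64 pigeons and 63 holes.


The PHP encoding has two parts:
1) At-least-one-hole clauses: 64 (one per pigeon, each with 63 literals).
2) At-most-one-pigeon-per-hole clauses: 63 holes * C(64,2) = 63 * 2016 = 127008.
Total clauses = 64 + 127008 = 127072.

127072


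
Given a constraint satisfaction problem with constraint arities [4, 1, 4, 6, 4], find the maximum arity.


The arities are: 4, 1, 4, 6, 4.
Scan for the maximum value.
Maximum arity = 6.

6


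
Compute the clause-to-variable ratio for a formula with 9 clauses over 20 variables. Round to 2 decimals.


Clause-to-variable ratio = clauses / variables.
9 / 20 = 0.45.

0.45


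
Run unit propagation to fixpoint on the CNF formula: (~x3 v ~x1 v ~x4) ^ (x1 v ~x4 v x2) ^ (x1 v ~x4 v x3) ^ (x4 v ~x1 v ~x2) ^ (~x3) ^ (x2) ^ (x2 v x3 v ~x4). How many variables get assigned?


Unit propagation repeatedly assigns the literal in any unit clause, then simplifies.
Assignments in order: x3 = F, x2 = T.
No further unit clauses remain.
Total variables assigned = 2.

2


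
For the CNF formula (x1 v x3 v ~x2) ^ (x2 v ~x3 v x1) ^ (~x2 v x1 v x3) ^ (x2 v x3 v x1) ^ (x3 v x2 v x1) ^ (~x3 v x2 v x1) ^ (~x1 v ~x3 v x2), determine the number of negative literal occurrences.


Scan each clause for negated literals.
Clause 1: 1 negative; Clause 2: 1 negative; Clause 3: 1 negative; Clause 4: 0 negative; Clause 5: 0 negative; Clause 6: 1 negative; Clause 7: 2 negative.
Total negative literal occurrences = 6.

6


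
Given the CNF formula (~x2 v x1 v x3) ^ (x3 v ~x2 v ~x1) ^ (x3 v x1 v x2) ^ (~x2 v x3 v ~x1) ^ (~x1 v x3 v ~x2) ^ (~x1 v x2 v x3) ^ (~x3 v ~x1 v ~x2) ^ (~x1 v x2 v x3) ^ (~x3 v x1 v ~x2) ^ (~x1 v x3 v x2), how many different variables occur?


Identify each distinct variable in the formula.
Variables found: x1, x2, x3.
Total distinct variables = 3.

3


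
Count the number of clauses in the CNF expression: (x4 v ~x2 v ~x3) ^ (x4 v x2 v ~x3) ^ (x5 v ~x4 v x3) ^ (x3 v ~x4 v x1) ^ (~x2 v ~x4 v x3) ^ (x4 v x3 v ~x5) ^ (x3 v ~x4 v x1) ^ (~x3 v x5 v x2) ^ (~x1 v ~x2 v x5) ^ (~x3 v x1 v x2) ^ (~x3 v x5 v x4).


Each group enclosed in parentheses joined by ^ is one clause.
Counting the conjuncts: 11 clauses.

11


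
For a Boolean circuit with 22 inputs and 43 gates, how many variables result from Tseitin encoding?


The Tseitin transformation introduces one auxiliary variable per gate.
Total variables = inputs + gates = 22 + 43 = 65.

65


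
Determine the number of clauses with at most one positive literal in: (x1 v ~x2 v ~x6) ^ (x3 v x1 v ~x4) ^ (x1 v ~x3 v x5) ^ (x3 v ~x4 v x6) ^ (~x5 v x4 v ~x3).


A Horn clause has at most one positive literal.
Clause 1: 1 positive lit(s) -> Horn
Clause 2: 2 positive lit(s) -> not Horn
Clause 3: 2 positive lit(s) -> not Horn
Clause 4: 2 positive lit(s) -> not Horn
Clause 5: 1 positive lit(s) -> Horn
Total Horn clauses = 2.

2


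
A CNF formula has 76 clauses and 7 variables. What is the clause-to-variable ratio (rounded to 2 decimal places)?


Clause-to-variable ratio = clauses / variables.
76 / 7 = 10.86.

10.86


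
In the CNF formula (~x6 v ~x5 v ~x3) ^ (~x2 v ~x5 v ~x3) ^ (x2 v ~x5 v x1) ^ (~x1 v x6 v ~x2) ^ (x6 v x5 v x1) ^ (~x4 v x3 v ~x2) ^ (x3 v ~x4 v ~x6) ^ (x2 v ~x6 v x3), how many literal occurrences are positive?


Scan each clause for unnegated literals.
Clause 1: 0 positive; Clause 2: 0 positive; Clause 3: 2 positive; Clause 4: 1 positive; Clause 5: 3 positive; Clause 6: 1 positive; Clause 7: 1 positive; Clause 8: 2 positive.
Total positive literal occurrences = 10.

10


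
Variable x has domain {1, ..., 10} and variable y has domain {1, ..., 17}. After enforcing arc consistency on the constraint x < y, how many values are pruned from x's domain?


For the constraint x < y, x needs a supporting value in y's domain.
x can be at most 16 (one less than y's maximum).
Valid x values from domain: 10 out of 10.
Pruned = 10 - 10 = 0.

0


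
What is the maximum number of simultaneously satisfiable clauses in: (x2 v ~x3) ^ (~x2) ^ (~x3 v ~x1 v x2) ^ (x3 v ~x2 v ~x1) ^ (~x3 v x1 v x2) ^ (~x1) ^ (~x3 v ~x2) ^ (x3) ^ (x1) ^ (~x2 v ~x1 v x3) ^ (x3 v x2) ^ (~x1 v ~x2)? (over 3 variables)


Enumerate all 8 truth assignments.
For each, count how many of the 12 clauses are satisfied.
The formula is not fully satisfiable, so the maximum is below 12.
Maximum simultaneously satisfiable clauses = 9.

9


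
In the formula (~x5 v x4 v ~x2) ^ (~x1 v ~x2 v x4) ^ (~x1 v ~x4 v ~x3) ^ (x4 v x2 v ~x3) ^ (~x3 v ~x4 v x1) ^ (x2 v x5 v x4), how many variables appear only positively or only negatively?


A pure literal appears in only one polarity across all clauses.
Pure literals: x3 (negative only).
Count = 1.

1


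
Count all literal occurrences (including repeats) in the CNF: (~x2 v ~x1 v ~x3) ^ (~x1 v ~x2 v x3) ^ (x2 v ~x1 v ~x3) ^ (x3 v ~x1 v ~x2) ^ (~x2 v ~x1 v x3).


Clause lengths: 3, 3, 3, 3, 3.
Sum = 3 + 3 + 3 + 3 + 3 = 15.

15


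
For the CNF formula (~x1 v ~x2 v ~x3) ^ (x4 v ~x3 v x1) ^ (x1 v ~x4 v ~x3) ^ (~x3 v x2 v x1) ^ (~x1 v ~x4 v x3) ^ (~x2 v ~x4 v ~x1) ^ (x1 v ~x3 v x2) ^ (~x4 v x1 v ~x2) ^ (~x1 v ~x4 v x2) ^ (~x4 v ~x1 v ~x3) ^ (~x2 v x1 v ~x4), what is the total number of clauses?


Each group enclosed in parentheses joined by ^ is one clause.
Counting the conjuncts: 11 clauses.

11


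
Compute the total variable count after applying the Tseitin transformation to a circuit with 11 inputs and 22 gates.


The Tseitin transformation introduces one auxiliary variable per gate.
Total variables = inputs + gates = 11 + 22 = 33.

33


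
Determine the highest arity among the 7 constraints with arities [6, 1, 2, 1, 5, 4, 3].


The arities are: 6, 1, 2, 1, 5, 4, 3.
Scan for the maximum value.
Maximum arity = 6.

6


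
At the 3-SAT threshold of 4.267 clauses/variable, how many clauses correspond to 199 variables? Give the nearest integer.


The 3-SAT phase transition occurs at approximately 4.267 clauses per variable.
m = 4.267 * 199 = 849.133.
Rounded to nearest integer: 849.

849


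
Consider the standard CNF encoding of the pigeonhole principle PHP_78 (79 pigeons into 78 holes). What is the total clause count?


The PHP encoding has two parts:
1) At-least-one-hole clauses: 79 (one per pigeon, each with 78 literals).
2) At-most-one-pigeon-per-hole clauses: 78 holes * C(79,2) = 78 * 3081 = 240318.
Total clauses = 79 + 240318 = 240397.

240397


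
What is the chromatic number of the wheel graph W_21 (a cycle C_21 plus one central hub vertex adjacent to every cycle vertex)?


W_21 consists of the cycle C_21 together with a hub vertex adjacent to every cycle vertex.
The cycle C_21 needs 3 colors (odd cycle -> 3).
The hub is adjacent to every cycle vertex, so it must receive a new color distinct from all of them.
Chromatic number = 3 + 1 = 4.

4


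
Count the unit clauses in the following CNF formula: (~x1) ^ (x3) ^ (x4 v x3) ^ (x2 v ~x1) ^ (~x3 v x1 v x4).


A unit clause contains exactly one literal.
Unit clauses found: (~x1), (x3).
Count = 2.

2


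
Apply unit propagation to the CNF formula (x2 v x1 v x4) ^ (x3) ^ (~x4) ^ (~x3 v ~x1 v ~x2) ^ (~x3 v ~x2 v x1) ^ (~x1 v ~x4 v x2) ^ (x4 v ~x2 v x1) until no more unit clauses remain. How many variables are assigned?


Unit propagation repeatedly assigns the literal in any unit clause, then simplifies.
Assignments in order: x3 = T, x4 = F.
No further unit clauses remain.
Total variables assigned = 2.

2


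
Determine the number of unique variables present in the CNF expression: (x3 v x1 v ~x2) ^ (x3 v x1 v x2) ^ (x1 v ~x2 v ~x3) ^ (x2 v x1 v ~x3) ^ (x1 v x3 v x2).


Identify each distinct variable in the formula.
Variables found: x1, x2, x3.
Total distinct variables = 3.

3


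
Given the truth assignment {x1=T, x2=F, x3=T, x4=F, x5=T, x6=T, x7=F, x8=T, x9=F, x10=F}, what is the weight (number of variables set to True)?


The weight is the number of variables assigned True.
True variables: x1, x3, x5, x6, x8.
Weight = 5.

5


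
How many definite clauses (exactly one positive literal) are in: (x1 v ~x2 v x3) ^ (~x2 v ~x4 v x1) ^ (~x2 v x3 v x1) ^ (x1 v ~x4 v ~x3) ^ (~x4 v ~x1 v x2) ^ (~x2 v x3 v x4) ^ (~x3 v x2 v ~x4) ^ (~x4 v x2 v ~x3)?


A definite clause has exactly one positive literal.
Clause 1: 2 positive -> not definite
Clause 2: 1 positive -> definite
Clause 3: 2 positive -> not definite
Clause 4: 1 positive -> definite
Clause 5: 1 positive -> definite
Clause 6: 2 positive -> not definite
Clause 7: 1 positive -> definite
Clause 8: 1 positive -> definite
Definite clause count = 5.

5


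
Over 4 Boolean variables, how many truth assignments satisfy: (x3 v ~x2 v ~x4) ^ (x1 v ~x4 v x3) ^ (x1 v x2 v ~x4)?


Enumerate all 16 truth assignments over 4 variables.
Test each against every clause.
Satisfying assignments found: 12.

12


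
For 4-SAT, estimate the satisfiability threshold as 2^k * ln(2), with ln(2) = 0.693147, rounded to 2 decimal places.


Using the asymptotic formula: threshold ~ 2^k * ln(2).
2^4 = 16.
16 * 0.693147 = 11.09.

11.09


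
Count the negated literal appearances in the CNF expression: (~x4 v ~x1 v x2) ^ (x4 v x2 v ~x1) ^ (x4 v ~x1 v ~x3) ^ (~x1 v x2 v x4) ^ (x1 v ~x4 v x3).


Scan each clause for negated literals.
Clause 1: 2 negative; Clause 2: 1 negative; Clause 3: 2 negative; Clause 4: 1 negative; Clause 5: 1 negative.
Total negative literal occurrences = 7.

7


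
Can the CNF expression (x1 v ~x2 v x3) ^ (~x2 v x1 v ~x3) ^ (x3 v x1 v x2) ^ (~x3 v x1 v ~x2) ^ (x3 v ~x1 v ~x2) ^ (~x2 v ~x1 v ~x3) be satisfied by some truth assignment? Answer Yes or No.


Check all 8 possible truth assignments.
Number of satisfying assignments found: 3.
The formula is satisfiable.

Yes


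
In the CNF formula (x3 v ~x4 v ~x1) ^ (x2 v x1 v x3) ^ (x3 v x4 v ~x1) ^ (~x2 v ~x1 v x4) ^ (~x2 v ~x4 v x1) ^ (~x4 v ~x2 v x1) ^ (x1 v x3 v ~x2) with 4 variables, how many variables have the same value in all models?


Find all satisfying assignments: 6 model(s).
Check which variables have the same value in every model.
Fixed variables: x3=T.
Backbone size = 1.

1


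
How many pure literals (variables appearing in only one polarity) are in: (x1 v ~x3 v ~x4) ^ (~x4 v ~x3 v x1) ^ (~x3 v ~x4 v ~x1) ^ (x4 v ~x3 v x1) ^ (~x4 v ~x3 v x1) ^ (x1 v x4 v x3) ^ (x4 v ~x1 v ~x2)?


A pure literal appears in only one polarity across all clauses.
Pure literals: x2 (negative only).
Count = 1.

1


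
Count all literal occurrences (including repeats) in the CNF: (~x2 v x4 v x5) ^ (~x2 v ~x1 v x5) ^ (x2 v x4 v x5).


Clause lengths: 3, 3, 3.
Sum = 3 + 3 + 3 = 9.

9


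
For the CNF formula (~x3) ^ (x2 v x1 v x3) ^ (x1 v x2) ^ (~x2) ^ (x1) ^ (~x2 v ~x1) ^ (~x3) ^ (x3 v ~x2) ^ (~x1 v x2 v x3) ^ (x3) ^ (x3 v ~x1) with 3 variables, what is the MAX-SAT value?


Enumerate all 8 truth assignments.
For each, count how many of the 11 clauses are satisfied.
The formula is not fully satisfiable, so the maximum is below 11.
Maximum simultaneously satisfiable clauses = 9.

9


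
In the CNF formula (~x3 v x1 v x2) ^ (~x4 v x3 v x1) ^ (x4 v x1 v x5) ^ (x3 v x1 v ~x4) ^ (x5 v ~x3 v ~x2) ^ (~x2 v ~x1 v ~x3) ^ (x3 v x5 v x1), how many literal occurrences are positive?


Scan each clause for unnegated literals.
Clause 1: 2 positive; Clause 2: 2 positive; Clause 3: 3 positive; Clause 4: 2 positive; Clause 5: 1 positive; Clause 6: 0 positive; Clause 7: 3 positive.
Total positive literal occurrences = 13.

13


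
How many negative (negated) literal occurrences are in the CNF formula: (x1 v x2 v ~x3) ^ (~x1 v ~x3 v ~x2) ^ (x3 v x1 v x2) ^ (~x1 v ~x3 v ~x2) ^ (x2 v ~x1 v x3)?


Scan each clause for negated literals.
Clause 1: 1 negative; Clause 2: 3 negative; Clause 3: 0 negative; Clause 4: 3 negative; Clause 5: 1 negative.
Total negative literal occurrences = 8.

8


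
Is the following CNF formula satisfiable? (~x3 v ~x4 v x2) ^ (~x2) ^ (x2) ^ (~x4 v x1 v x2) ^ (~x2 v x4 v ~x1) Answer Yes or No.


Check all 16 possible truth assignments.
Number of satisfying assignments found: 0.
The formula is unsatisfiable.

No


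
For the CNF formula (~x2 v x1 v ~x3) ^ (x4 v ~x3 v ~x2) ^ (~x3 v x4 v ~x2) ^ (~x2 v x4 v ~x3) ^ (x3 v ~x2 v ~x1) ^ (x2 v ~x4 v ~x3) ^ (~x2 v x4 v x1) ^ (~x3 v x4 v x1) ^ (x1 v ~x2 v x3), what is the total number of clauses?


Each group enclosed in parentheses joined by ^ is one clause.
Counting the conjuncts: 9 clauses.

9


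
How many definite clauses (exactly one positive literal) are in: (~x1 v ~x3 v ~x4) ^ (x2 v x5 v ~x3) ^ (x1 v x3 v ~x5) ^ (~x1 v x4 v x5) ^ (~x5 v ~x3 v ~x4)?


A definite clause has exactly one positive literal.
Clause 1: 0 positive -> not definite
Clause 2: 2 positive -> not definite
Clause 3: 2 positive -> not definite
Clause 4: 2 positive -> not definite
Clause 5: 0 positive -> not definite
Definite clause count = 0.

0


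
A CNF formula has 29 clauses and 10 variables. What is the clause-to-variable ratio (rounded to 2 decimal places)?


Clause-to-variable ratio = clauses / variables.
29 / 10 = 2.9.

2.9


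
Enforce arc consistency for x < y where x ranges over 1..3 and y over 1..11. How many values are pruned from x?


For the constraint x < y, x needs a supporting value in y's domain.
x can be at most 10 (one less than y's maximum).
Valid x values from domain: 3 out of 3.
Pruned = 3 - 3 = 0.

0


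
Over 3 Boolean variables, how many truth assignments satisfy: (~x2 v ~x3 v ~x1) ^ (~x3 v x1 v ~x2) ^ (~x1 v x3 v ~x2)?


Enumerate all 8 truth assignments over 3 variables.
Test each against every clause.
Satisfying assignments found: 5.

5


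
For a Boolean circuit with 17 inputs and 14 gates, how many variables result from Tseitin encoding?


The Tseitin transformation introduces one auxiliary variable per gate.
Total variables = inputs + gates = 17 + 14 = 31.

31


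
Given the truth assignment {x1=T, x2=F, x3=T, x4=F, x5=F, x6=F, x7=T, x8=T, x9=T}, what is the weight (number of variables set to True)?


The weight is the number of variables assigned True.
True variables: x1, x3, x7, x8, x9.
Weight = 5.

5


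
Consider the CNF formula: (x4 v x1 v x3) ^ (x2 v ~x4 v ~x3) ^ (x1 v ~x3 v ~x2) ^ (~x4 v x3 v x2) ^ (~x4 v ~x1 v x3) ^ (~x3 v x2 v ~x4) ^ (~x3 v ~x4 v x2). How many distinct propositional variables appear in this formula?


Identify each distinct variable in the formula.
Variables found: x1, x2, x3, x4.
Total distinct variables = 4.

4


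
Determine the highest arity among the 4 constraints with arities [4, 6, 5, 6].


The arities are: 4, 6, 5, 6.
Scan for the maximum value.
Maximum arity = 6.

6


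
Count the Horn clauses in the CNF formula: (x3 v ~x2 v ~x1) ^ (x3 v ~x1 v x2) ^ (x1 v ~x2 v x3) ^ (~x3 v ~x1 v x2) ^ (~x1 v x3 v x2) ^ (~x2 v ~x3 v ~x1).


A Horn clause has at most one positive literal.
Clause 1: 1 positive lit(s) -> Horn
Clause 2: 2 positive lit(s) -> not Horn
Clause 3: 2 positive lit(s) -> not Horn
Clause 4: 1 positive lit(s) -> Horn
Clause 5: 2 positive lit(s) -> not Horn
Clause 6: 0 positive lit(s) -> Horn
Total Horn clauses = 3.

3


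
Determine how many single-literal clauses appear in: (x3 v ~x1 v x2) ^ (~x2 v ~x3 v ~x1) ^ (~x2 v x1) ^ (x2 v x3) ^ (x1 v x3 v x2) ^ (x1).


A unit clause contains exactly one literal.
Unit clauses found: (x1).
Count = 1.

1


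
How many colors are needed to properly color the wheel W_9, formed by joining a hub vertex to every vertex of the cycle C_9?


W_9 consists of the cycle C_9 together with a hub vertex adjacent to every cycle vertex.
The cycle C_9 needs 3 colors (odd cycle -> 3).
The hub is adjacent to every cycle vertex, so it must receive a new color distinct from all of them.
Chromatic number = 3 + 1 = 4.

4


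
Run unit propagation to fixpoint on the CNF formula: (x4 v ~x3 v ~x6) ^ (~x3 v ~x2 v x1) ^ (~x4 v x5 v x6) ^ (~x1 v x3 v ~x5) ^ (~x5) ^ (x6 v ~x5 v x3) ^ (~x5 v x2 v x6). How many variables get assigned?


Unit propagation repeatedly assigns the literal in any unit clause, then simplifies.
Assignments in order: x5 = F.
No further unit clauses remain.
Total variables assigned = 1.

1


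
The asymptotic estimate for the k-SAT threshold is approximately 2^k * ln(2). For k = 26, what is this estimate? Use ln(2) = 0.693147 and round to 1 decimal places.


Using the asymptotic formula: threshold ~ 2^k * ln(2).
2^26 = 67108864.
67108864 * 0.693147 = 46516307.8.

46516307.8


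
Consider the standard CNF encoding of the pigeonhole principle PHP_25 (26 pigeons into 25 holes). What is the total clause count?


The PHP encoding has two parts:
1) At-least-one-hole clauses: 26 (one per pigeon, each with 25 literals).
2) At-most-one-pigeon-per-hole clauses: 25 holes * C(26,2) = 25 * 325 = 8125.
Total clauses = 26 + 8125 = 8151.

8151


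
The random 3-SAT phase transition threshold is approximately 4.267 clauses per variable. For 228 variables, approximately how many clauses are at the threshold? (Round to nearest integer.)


The 3-SAT phase transition occurs at approximately 4.267 clauses per variable.
m = 4.267 * 228 = 972.876.
Rounded to nearest integer: 973.

973


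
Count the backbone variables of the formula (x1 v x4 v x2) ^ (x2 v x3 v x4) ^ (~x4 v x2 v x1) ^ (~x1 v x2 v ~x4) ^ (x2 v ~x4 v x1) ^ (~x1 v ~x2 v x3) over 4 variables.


Find all satisfying assignments: 7 model(s).
Check which variables have the same value in every model.
No variable is fixed across all models.
Backbone size = 0.

0


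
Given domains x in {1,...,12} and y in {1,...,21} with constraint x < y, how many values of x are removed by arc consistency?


For the constraint x < y, x needs a supporting value in y's domain.
x can be at most 20 (one less than y's maximum).
Valid x values from domain: 12 out of 12.
Pruned = 12 - 12 = 0.

0


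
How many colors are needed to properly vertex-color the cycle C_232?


A cycle on an even number of vertices is bipartite: alternate two colors around the cycle.
Since 232 is even, two colors suffice, and at least two are needed because the graph has edges.
Chromatic number = 2.

2


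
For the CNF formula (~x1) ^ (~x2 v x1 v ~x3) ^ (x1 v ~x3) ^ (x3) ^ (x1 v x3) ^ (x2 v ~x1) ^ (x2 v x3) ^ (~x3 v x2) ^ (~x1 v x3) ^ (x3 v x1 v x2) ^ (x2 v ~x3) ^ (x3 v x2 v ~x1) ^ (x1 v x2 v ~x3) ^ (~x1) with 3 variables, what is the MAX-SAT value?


Enumerate all 8 truth assignments.
For each, count how many of the 14 clauses are satisfied.
The formula is not fully satisfiable, so the maximum is below 14.
Maximum simultaneously satisfiable clauses = 12.

12


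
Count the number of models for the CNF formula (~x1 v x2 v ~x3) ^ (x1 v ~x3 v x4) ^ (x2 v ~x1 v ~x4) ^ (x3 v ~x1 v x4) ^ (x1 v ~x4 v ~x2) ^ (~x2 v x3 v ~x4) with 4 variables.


Enumerate all 16 truth assignments over 4 variables.
Test each against every clause.
Satisfying assignments found: 6.

6


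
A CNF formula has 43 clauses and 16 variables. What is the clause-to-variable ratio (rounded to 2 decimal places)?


Clause-to-variable ratio = clauses / variables.
43 / 16 = 2.69.

2.69


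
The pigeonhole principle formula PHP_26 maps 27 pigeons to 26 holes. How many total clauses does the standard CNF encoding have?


The PHP encoding has two parts:
1) At-least-one-hole clauses: 27 (one per pigeon, each with 26 literals).
2) At-most-one-pigeon-per-hole clauses: 26 holes * C(27,2) = 26 * 351 = 9126.
Total clauses = 27 + 9126 = 9153.

9153


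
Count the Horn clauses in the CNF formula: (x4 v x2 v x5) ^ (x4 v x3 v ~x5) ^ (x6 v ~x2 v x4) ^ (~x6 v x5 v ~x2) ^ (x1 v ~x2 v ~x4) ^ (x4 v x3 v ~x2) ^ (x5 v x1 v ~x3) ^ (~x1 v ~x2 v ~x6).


A Horn clause has at most one positive literal.
Clause 1: 3 positive lit(s) -> not Horn
Clause 2: 2 positive lit(s) -> not Horn
Clause 3: 2 positive lit(s) -> not Horn
Clause 4: 1 positive lit(s) -> Horn
Clause 5: 1 positive lit(s) -> Horn
Clause 6: 2 positive lit(s) -> not Horn
Clause 7: 2 positive lit(s) -> not Horn
Clause 8: 0 positive lit(s) -> Horn
Total Horn clauses = 3.

3


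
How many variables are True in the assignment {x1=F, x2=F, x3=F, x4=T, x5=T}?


The weight is the number of variables assigned True.
True variables: x4, x5.
Weight = 2.

2


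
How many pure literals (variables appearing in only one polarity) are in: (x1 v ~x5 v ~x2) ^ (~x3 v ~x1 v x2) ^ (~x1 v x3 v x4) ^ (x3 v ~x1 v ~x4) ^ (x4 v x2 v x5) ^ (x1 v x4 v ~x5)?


A pure literal appears in only one polarity across all clauses.
No pure literals found.
Count = 0.

0


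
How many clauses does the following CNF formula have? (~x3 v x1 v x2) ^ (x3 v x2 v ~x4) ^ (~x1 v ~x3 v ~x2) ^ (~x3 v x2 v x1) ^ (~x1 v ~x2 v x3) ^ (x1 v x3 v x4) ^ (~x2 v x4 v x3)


Each group enclosed in parentheses joined by ^ is one clause.
Counting the conjuncts: 7 clauses.

7


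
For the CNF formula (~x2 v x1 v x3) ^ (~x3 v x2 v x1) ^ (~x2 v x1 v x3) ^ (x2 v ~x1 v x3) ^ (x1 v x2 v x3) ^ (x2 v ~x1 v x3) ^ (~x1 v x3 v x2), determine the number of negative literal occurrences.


Scan each clause for negated literals.
Clause 1: 1 negative; Clause 2: 1 negative; Clause 3: 1 negative; Clause 4: 1 negative; Clause 5: 0 negative; Clause 6: 1 negative; Clause 7: 1 negative.
Total negative literal occurrences = 6.

6


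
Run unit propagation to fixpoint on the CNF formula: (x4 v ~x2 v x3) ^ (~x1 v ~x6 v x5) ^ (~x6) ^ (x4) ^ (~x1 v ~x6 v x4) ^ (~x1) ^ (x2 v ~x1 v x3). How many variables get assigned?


Unit propagation repeatedly assigns the literal in any unit clause, then simplifies.
Assignments in order: x6 = F, x4 = T, x1 = F.
No further unit clauses remain.
Total variables assigned = 3.

3


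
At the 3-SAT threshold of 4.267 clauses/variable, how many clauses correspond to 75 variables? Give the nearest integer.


The 3-SAT phase transition occurs at approximately 4.267 clauses per variable.
m = 4.267 * 75 = 320.025.
Rounded to nearest integer: 320.

320


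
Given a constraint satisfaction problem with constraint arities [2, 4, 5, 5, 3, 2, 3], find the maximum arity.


The arities are: 2, 4, 5, 5, 3, 2, 3.
Scan for the maximum value.
Maximum arity = 5.

5


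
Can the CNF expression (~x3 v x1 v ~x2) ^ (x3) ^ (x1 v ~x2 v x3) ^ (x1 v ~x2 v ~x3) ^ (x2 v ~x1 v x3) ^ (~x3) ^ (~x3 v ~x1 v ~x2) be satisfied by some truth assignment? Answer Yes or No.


Check all 8 possible truth assignments.
Number of satisfying assignments found: 0.
The formula is unsatisfiable.

No
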